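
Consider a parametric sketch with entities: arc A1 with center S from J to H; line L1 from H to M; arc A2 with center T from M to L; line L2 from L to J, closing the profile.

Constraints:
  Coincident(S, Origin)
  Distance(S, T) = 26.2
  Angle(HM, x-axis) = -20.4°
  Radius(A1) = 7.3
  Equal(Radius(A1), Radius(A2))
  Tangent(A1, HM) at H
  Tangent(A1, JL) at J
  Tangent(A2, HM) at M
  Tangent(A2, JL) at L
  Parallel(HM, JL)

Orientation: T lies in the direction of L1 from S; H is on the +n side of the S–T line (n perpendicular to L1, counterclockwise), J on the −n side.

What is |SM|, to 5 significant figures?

27.198

Tangency of A1 to both parallel lines with radius 7.3 puts H and J at S ± 7.3·n: H = (2.5446, 6.8422), J = (-2.5446, -6.8422). Equal radii place M and L the same way about T: M = T + 7.3·n = (27.101, -2.2904), L = T − 7.3·n = (22.012, -15.975). Then |SM| = |M − S| = 27.198.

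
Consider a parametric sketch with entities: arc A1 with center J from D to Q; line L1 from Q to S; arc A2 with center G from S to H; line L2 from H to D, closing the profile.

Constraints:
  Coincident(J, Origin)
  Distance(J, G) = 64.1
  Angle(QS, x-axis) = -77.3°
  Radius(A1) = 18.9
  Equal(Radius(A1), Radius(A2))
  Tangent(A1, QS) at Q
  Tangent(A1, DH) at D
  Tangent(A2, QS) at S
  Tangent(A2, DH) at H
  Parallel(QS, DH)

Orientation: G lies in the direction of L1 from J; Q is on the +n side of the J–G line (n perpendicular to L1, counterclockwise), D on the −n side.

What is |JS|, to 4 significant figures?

66.83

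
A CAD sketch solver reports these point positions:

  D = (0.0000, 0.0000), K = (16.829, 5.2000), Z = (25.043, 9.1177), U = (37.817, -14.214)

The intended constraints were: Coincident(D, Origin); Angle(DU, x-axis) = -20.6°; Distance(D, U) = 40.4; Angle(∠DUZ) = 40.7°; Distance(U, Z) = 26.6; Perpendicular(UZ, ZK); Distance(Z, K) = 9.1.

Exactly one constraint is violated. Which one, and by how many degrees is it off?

Perpendicular(UZ, ZK) — off by 3.20°.

D = (0.00, 0.00) ✓; DU at -20.60° ✓; |DU| = 40.40 ✓; ∠DUZ = 40.70° ✓; |UZ| = 26.60 ✓; ∠(UZ, ZK) = 86.80° ✗; |ZK| = 9.100 ✓.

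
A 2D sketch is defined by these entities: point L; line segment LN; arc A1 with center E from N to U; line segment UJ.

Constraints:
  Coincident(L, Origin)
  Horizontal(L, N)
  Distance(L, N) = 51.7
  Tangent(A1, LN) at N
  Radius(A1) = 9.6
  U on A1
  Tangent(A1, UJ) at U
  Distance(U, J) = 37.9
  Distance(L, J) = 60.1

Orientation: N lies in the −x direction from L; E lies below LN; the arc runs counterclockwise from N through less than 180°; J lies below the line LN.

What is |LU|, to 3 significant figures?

61.5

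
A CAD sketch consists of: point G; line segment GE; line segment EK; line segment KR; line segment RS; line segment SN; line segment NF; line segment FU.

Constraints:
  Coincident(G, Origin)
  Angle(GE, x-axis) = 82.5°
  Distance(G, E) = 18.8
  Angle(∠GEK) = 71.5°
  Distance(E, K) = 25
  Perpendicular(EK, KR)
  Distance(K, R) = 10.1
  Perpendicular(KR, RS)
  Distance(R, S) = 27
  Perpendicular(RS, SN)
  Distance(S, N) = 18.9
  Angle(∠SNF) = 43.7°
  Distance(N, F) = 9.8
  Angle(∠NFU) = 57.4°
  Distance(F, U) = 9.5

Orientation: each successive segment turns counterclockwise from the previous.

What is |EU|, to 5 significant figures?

4.5531

G is at the origin; GE runs at 82.5° with length 18.8, so E = (2.4539, 18.639). ∠GEK = 71.5° gives EK at -169.00° from the x-axis; with |EK| = 25.0, K = (-22.087, 13.869). EK is perpendicular to KR, so KR runs at -79.000°; with |KR| = 10.1, R = (-20.160, 3.9545). KR is perpendicular to RS, so RS runs at 11.000°; with |RS| = 27.0, S = (6.3443, 9.1063). The perpendicularity gives SN at right angles to RS, so SN runs at 101.00°; with |SN| = 18.9, N = (2.7380, 27.659). ∠SNF = 43.7° gives NF at -122.70° from the x-axis; with |NF| = 9.8, F = (-2.5563, 19.412). ∠NFU = 57.4° gives FU at -0.10000° from the x-axis; with |FU| = 9.5, U = (6.9437, 19.396). Then |EU| = |U − E| = 4.5531.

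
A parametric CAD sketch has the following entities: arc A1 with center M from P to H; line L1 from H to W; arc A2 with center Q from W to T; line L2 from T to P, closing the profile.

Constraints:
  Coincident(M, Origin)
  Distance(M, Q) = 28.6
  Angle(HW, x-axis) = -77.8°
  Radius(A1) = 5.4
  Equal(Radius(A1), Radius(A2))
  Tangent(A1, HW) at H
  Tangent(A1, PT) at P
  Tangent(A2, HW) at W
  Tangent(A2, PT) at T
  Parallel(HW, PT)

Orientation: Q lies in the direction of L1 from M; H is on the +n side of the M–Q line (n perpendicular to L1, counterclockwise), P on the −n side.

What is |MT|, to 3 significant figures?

29.1

The slot axis is L1's direction at -77.8°, so u = (cos -77.8°, sin -77.8°) = (0.211, -0.977) and n = (−sin -77.8°, cos -77.8°) = (0.977, 0.211). M is at the origin and Q lies 28.6 along u from M, so Q = 28.6·u = (6.04, -28.0). Tangency of A1 to both parallel lines with radius 5.4 puts H and P at M ± 5.4·n: H = (5.28, 1.14), P = (-5.28, -1.14). Equal radii place W and T the same way about Q: W = Q + 5.4·n = (11.3, -26.8), T = Q − 5.4·n = (0.766, -29.1). Then |MT| = |T − M| = 29.1.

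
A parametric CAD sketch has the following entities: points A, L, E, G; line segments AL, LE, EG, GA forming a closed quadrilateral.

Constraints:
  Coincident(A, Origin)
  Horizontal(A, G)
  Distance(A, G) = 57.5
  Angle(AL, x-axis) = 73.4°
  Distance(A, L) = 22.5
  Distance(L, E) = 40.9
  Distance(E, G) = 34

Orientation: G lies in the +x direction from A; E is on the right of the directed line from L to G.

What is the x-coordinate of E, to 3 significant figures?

26.5

A is at the origin; AG is horizontal with |AG| = 57.5 and G in +x, so G = (57.5, 0). AL runs at 73.4° with |AL| = 22.5, so L = (6.43, 21.6). E is determined by |LE| = 40.9 and |EG| = 34.0 together: it lies at the intersection of circle(L, 40.9) and circle(G, 34.0). With |LG| = 55.4, the foot of the radical line on LG is 32.4 from L and the perpendicular offset is √(40.9² − 32.4²) = 25.0. Taking the right-of-LG solution: E = (26.5, -14.1).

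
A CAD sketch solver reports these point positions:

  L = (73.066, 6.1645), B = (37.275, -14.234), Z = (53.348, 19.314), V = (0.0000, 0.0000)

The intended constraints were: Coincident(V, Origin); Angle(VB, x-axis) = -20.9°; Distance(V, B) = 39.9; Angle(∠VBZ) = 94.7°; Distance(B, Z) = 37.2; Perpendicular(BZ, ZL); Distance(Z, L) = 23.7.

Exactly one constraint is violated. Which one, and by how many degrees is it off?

Perpendicular(BZ, ZL) — off by 8.10°.

V = (0.00, 0.00) ✓; VB at -20.90° ✓; |VB| = 39.90 ✓; ∠VBZ = 94.70° ✓; |BZ| = 37.20 ✓; ∠(BZ, ZL) = 98.10° ✗; |ZL| = 23.70 ✓.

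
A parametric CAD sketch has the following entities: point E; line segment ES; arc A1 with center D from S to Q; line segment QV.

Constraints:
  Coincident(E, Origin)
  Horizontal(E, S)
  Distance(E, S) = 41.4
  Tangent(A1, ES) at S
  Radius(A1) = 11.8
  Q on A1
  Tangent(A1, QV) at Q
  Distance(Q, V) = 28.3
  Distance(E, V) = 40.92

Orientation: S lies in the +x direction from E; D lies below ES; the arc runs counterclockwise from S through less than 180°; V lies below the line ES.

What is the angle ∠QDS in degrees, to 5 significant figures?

71.648°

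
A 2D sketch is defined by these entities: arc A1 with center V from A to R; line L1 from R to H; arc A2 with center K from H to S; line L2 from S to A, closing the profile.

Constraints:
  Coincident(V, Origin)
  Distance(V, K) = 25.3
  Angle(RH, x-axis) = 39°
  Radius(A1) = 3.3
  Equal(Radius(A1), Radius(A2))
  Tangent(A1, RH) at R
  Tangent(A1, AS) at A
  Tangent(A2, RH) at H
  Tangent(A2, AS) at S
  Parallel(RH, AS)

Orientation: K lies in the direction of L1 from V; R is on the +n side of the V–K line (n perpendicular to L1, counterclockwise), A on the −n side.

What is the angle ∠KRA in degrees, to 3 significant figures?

82.6°

The slot axis is L1's direction at 39.0°, so u = (cos 39.0°, sin 39.0°) = (0.777, 0.629) and n = (−sin 39.0°, cos 39.0°) = (-0.629, 0.777). V is at the origin and K lies 25.3 along u from V, so K = 25.3·u = (19.7, 15.9). Tangency of A1 to both parallel lines with radius 3.3 puts R and A at V ± 3.3·n: R = (-2.08, 2.56), A = (2.08, -2.56). Then cos ∠KRA = RK·RA / (|RK||RA|), giving 82.6°.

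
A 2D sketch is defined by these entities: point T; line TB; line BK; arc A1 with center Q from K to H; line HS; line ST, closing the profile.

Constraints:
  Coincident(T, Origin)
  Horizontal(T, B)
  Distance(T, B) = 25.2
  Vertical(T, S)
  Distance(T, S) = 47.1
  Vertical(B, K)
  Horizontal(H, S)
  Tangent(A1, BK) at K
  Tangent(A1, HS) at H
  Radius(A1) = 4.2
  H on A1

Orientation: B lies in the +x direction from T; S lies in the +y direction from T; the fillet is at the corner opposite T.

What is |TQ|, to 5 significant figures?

47.764

T is at the origin; T and B share the same y with |TB| = 25.2 and B on the +x side, so B = (25.200, 0.0000). T and S share the same x with |TS| = 47.1 and S on the +y side, so S = (0.0000, 47.100). The virtual corner opposite T is at (25.200, 47.100). The tangent condition forces QK to be normal to BK and tangency of A1 to HS means the radius QH is perpendicular to HS, with radius 4.2, so the center Q sits 4.2 in from both sides at Q = (21.000, 42.900). Then |TQ| = |Q − T| = 47.764.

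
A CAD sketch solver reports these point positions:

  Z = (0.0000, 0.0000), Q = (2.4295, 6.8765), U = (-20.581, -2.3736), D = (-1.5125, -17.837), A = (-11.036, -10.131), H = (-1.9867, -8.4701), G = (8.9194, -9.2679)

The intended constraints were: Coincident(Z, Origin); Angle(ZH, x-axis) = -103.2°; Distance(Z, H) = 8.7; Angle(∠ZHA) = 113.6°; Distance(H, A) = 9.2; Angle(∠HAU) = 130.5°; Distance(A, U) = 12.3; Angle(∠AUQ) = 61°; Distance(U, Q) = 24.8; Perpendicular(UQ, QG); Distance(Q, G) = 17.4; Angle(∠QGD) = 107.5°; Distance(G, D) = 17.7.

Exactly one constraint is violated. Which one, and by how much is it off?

Distance(G, D) = 17.7 — off by 4.20.

Z = (0.00, 0.00) ✓; ZH at -103.2° ✓; |ZH| = 8.700 ✓; ∠ZHA = 113.6° ✓; |HA| = 9.200 ✓; ∠HAU = 130.5° ✓; |AU| = 12.30 ✓; ∠AUQ = 61.00° ✓; |UQ| = 24.80 ✓; ∠(UQ, QG) = 90.00° ✓; |QG| = 17.40 ✓; ∠QGD = 107.5° ✓; |GD| = 13.50 ✗.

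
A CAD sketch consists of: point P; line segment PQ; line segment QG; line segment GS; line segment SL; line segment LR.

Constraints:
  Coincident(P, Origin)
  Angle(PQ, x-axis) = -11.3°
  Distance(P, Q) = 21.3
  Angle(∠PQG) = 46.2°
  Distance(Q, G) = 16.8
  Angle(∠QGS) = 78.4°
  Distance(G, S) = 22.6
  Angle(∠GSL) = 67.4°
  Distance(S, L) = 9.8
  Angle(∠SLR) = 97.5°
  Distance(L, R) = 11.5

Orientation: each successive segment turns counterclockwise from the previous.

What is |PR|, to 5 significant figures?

10.524

P is at the origin; PQ runs at -11.3° with length 21.3, so Q = (20.887, -4.1737). ∠PQG = 46.2° gives QG at 122.50° from the x-axis; with |QG| = 16.8, G = (11.860, 9.9953). ∠QGS = 78.4° gives GS at -135.90° from the x-axis; with |GS| = 22.6, S = (-4.3692, -5.7323). ∠GSL = 67.4° gives SL at -23.300° from the x-axis; with |SL| = 9.8, L = (4.6316, -9.6087). ∠SLR = 97.5° gives LR at 59.200° from the x-axis; with |LR| = 11.5, R = (10.520, 0.26939). Then |PR| = |R − P| = 10.524.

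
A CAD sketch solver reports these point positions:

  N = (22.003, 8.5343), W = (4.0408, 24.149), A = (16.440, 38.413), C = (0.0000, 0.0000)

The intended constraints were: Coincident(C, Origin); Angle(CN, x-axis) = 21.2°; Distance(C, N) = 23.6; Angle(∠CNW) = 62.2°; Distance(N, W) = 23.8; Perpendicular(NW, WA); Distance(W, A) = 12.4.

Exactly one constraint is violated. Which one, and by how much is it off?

Distance(W, A) = 12.4 — off by 6.50.

C = (0.00, 0.00) ✓; CN at 21.20° ✓; |CN| = 23.60 ✓; ∠CNW = 62.20° ✓; |NW| = 23.80 ✓; ∠(NW, WA) = 90.00° ✓; |WA| = 18.90 ✗.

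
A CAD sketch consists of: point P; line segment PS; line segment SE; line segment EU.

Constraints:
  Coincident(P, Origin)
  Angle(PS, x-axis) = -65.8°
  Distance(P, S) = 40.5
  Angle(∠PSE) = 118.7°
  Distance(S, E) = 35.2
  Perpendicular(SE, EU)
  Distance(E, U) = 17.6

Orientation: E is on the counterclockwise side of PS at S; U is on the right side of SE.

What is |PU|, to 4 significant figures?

76.21

P is at the origin; PS runs at -65.8° with length 40.5, so S = 40.5·(cos -65.8°, sin -65.8°) = (16.60, -36.94). ∠PSE = 118.7°, so SE runs at -65.8° + (180° − 118.7°) = -4.500° from the x-axis; with |SE| = 35.2, E = S + 35.2·(cos -4.500°, sin -4.500°) = (51.69, -39.70). SE ⟂ EU; with |EU| = 17.6 on the right of SE, U = E + 17.6·(-0.07846, -0.9969) = (50.31, -57.25). Then |PU| = |U − P| = 76.21.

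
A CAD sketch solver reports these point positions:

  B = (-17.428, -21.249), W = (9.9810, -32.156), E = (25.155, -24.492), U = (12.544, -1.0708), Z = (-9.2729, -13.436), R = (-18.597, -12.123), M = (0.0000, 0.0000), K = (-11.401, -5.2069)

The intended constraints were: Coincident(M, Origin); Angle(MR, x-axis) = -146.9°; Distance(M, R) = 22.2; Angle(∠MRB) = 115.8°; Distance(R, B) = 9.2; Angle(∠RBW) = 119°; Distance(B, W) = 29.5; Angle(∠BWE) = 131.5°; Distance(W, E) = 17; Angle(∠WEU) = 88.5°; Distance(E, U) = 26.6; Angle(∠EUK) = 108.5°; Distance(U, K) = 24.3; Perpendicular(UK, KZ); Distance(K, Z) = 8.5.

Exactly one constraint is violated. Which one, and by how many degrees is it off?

Perpendicular(UK, KZ) — off by 4.70°.

M = (0.00, 0.00) ✓; MR at -146.9° ✓; |MR| = 22.20 ✓; ∠MRB = 115.8° ✓; |RB| = 9.201 ✓; ∠RBW = 119.0° ✓; |BW| = 29.50 ✓; ∠BWE = 131.5° ✓; |WE| = 17.00 ✓; ∠WEU = 88.50° ✓; |EU| = 26.60 ✓; ∠EUK = 108.5° ✓; |UK| = 24.30 ✓; ∠(UK, KZ) = 94.70° ✗; |KZ| = 8.500 ✓.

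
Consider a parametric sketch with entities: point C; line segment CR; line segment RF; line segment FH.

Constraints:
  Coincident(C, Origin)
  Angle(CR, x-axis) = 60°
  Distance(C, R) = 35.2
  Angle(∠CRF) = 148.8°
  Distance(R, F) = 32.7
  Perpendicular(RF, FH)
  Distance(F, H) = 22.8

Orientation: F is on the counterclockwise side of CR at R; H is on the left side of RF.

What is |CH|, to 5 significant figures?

62.975

C is at the origin; CR runs at 60.0° with length 35.2, so R = 35.2·(cos 60.0°, sin 60.0°) = (17.600, 30.484). ∠CRF = 148.8°, so RF runs at 60.0° + (180° − 148.8°) = 91.200° from the x-axis; with |RF| = 32.7, F = R + 32.7·(cos 91.200°, sin 91.200°) = (16.915, 63.177). RF ⟂ FH; with |FH| = 22.8 on the left of RF, H = F + 22.8·(-0.99978, -0.020942) = (-5.8798, 62.699). Then |CH| = |H − C| = 62.975.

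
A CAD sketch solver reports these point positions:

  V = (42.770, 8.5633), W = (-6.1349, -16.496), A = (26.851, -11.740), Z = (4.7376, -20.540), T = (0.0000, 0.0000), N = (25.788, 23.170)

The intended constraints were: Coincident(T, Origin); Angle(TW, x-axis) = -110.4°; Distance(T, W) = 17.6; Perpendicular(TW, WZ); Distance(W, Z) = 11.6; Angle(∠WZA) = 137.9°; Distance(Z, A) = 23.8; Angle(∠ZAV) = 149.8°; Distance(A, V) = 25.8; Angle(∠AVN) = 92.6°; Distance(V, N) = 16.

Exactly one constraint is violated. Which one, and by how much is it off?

Distance(V, N) = 16 — off by 6.40.

T = (0.00, 0.00) ✓; TW at -110.4° ✓; |TW| = 17.60 ✓; ∠(TW, WZ) = 90.00° ✓; |WZ| = 11.60 ✓; ∠WZA = 137.9° ✓; |ZA| = 23.80 ✓; ∠ZAV = 149.8° ✓; |AV| = 25.80 ✓; ∠AVN = 92.60° ✓; |VN| = 22.40 ✗.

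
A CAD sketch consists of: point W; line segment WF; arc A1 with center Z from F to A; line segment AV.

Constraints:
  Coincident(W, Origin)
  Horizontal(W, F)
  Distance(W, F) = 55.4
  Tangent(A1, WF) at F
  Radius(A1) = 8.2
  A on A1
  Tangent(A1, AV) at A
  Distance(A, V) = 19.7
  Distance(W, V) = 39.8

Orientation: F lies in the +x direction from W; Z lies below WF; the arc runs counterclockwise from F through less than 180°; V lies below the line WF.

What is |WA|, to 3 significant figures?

49.5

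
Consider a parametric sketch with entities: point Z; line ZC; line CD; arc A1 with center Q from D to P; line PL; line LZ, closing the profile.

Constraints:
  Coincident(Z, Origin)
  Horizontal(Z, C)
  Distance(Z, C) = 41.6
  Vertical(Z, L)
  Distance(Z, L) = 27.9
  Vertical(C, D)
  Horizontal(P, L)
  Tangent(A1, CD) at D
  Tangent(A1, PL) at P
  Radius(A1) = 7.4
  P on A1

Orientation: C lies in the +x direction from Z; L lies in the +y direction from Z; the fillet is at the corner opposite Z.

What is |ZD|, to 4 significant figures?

46.38

Z is at the origin; Z and C share the same y with |ZC| = 41.6 and C on the +x side, so C = (41.60, 0.000). Z and L share the same x with |ZL| = 27.9 and L on the +y side, so L = (0.000, 27.90). The virtual corner opposite Z is at (41.60, 27.90). Since A1 is tangent to CD there, QD ⟂ CD and the tangent condition forces QP to be normal to PL, with radius 7.4, so the center Q sits 7.4 in from both sides at Q = (34.20, 20.50). That places the tangent points at D = (41.60, 20.50) on CD and P = (34.20, 27.90) on PL. Then |ZD| = |D − Z| = 46.38.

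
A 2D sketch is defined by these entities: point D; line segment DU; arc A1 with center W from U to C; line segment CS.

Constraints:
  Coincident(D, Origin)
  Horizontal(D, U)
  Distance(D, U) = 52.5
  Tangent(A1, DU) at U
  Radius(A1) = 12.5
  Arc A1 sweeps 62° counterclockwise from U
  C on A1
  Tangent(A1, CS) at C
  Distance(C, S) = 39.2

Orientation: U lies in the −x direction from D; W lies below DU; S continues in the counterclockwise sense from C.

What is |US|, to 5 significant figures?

50.673

D is at the origin; D and U share the same y with |DU| = 52.5 and U on the −x side, so U = (-52.500, 0.0000). A1 meets DU tangentially, so WU is at right angles to DU, so W = U + (0, -12.5) = (-52.500, -12.500). On A1, U sits at bearing 90° from W; a 62° counterclockwise sweep puts C at bearing 152°, so C = W + 12.5·(cos 152°, sin 152°) = (-63.537, -6.6316). Since A1 is tangent to CS there, WC ⟂ CS, so CS runs along (−sin 152°, cos 152°); with |CS| = 39.2, S = (-81.940, -41.243). Then |US| = |S − U| = 50.673.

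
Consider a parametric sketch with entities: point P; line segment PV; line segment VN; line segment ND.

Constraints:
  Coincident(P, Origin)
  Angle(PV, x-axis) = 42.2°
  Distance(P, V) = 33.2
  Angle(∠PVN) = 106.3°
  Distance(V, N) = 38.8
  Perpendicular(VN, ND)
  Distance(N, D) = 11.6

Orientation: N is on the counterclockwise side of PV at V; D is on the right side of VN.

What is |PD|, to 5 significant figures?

64.843

P is at the origin; PV runs at 42.2° with length 33.2, so V = 33.2·(cos 42.2°, sin 42.2°) = (24.595, 22.301). ∠PVN = 106.3°, so VN runs at 42.2° + (180° − 106.3°) = 115.90° from the x-axis; with |VN| = 38.8, N = V + 38.8·(cos 115.90°, sin 115.90°) = (7.6468, 57.204). VN is perpendicular to ND; with |ND| = 11.6 on the right of VN, D = N + 11.6·(0.89956, 0.43680) = (18.082, 62.271). Then |PD| = |D − P| = 64.843.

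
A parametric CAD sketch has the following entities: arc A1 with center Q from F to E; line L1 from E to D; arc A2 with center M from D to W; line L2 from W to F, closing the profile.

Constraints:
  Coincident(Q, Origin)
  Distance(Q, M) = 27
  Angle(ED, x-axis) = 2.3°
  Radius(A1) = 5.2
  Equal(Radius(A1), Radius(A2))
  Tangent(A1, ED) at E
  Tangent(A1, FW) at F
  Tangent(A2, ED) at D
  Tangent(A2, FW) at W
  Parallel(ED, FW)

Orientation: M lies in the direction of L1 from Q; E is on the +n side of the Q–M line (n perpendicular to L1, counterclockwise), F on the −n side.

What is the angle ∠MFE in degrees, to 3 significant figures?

79.1°

The slot axis is L1's direction at 2.3°, so u = (cos 2.3°, sin 2.3°) = (0.999, 0.0401) and n = (−sin 2.3°, cos 2.3°) = (-0.0401, 0.999). Q is at the origin and M lies 27.0 along u from Q, so M = 27.0·u = (27.0, 1.08). Tangency of A1 to both parallel lines with radius 5.2 puts E and F at Q ± 5.2·n: E = (-0.209, 5.20), F = (0.209, -5.20). Then cos ∠MFE = FM·FE / (|FM||FE|), giving 79.1°.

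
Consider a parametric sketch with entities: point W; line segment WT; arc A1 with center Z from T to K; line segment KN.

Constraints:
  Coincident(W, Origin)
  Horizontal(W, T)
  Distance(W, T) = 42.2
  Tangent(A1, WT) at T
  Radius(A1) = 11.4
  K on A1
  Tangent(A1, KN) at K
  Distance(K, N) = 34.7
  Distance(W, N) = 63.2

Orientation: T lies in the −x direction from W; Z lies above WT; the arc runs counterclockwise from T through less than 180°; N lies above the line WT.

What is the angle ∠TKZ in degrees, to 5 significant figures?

36.679°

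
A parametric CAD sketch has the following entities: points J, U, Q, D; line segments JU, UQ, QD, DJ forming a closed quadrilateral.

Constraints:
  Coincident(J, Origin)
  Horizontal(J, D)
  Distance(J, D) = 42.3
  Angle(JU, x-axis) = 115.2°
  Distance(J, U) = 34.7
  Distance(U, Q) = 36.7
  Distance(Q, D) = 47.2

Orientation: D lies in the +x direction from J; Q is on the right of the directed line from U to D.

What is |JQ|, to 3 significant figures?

6.14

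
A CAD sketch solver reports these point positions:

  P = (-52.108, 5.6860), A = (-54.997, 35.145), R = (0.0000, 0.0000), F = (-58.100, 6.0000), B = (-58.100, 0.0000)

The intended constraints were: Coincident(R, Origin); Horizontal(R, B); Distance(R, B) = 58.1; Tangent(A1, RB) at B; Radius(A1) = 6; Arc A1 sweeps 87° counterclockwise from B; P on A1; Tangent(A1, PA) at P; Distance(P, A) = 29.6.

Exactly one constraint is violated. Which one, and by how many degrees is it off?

Tangent(A1, PA) at P — off by 8.60°.

R = (0.00, 0.00) ✓; R.y = 0.00, B.y = 0.00 ✓; |RB| = 58.10 ✓; ∠(FB, BR) = 90.00° ✓; |FB| = 6.000 ✓; bearing(F→P) − bearing(F→B) = 87.00° ✓; |FP| = 6.000 ✓; ∠(FP, PA) = 81.40° ✗; |PA| = 29.60 ✓.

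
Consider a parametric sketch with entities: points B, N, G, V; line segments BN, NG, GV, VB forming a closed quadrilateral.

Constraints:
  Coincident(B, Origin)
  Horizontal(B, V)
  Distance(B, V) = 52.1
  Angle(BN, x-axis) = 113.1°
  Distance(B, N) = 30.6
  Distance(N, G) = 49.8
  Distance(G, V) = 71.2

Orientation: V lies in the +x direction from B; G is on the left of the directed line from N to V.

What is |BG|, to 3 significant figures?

68.2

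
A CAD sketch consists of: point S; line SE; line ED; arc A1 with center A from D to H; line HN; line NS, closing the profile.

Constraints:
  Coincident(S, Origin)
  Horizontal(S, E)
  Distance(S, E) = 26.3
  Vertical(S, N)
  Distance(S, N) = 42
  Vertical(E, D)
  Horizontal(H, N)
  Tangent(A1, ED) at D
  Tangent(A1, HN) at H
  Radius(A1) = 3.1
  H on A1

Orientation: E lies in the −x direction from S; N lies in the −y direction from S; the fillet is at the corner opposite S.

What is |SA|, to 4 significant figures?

45.29

S is at the origin; S and E share the same y with |SE| = 26.3 and E on the −x side, so E = (-26.30, 0.000). SN is vertical with |SN| = 42.0 and N on the −y side, so N = (0.000, -42.00). The virtual corner opposite S is at (-26.30, -42.00). The tangent condition forces AD to be normal to ED and the tangent condition forces AH to be normal to HN, with radius 3.1, so the center A sits 3.1 in from both sides at A = (-23.20, -38.90). Then |SA| = |A − S| = 45.29.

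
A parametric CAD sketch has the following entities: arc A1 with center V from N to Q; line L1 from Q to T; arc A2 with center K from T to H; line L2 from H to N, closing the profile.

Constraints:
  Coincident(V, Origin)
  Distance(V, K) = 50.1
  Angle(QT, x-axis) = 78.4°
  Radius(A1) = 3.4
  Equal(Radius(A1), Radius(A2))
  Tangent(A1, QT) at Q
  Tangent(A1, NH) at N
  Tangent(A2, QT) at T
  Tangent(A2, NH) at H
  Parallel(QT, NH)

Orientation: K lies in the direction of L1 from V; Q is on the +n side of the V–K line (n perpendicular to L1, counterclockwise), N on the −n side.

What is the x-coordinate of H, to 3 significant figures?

13.4

The slot axis is L1's direction at 78.4°, so u = (cos 78.4°, sin 78.4°) = (0.201, 0.980) and n = (−sin 78.4°, cos 78.4°) = (-0.980, 0.201). V is at the origin and K lies 50.1 along u from V, so K = 50.1·u = (10.1, 49.1). Tangency of A1 to both parallel lines with radius 3.4 puts Q and N at V ± 3.4·n: Q = (-3.33, 0.684), N = (3.33, -0.684). Equal radii place T and H the same way about K: T = K + 3.4·n = (6.74, 49.8), H = K − 3.4·n = (13.4, 48.4). So H.x = 13.4.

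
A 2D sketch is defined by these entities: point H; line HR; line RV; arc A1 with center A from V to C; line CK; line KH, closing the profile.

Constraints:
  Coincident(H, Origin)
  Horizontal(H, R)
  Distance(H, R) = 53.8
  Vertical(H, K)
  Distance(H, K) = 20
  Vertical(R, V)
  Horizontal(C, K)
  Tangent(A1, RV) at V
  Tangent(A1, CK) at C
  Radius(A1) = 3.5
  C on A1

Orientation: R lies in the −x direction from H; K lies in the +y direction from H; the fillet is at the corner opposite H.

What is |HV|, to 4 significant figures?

56.27

H is at the origin; H and R share the same y with |HR| = 53.8 and R on the −x side, so R = (-53.80, 0.000). H and K share the same x with |HK| = 20.0 and K on the +y side, so K = (0.000, 20.00). The virtual corner opposite H is at (-53.80, 20.00). The tangent condition forces AV to be normal to RV and the tangent condition forces AC to be normal to CK, with radius 3.5, so the center A sits 3.5 in from both sides at A = (-50.30, 16.50). That places the tangent points at V = (-53.80, 16.50) on RV and C = (-50.30, 20.00) on CK. Then |HV| = |V − H| = 56.27.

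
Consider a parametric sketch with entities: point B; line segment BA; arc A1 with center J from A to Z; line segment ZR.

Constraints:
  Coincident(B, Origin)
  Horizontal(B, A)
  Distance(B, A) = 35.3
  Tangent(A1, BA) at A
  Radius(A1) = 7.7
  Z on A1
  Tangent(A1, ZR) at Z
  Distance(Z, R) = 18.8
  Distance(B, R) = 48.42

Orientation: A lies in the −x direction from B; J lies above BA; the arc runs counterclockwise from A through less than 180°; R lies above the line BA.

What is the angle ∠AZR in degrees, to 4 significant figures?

117.4°

Checks: |JA| = 7.700 ✓; |JZ| = 7.700 ✓; ∠(JZ, ZR) = 90.00° ✓; |ZR| = 18.80 ✓; |BR| = 48.42 ✓.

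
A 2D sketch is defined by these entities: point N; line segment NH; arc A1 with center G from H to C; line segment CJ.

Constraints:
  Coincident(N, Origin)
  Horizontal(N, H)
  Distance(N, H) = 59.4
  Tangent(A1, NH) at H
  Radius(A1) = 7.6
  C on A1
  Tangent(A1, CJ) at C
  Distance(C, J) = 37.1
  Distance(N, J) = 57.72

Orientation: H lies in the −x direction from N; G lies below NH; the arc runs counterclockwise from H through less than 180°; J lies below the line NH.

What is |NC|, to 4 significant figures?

66.36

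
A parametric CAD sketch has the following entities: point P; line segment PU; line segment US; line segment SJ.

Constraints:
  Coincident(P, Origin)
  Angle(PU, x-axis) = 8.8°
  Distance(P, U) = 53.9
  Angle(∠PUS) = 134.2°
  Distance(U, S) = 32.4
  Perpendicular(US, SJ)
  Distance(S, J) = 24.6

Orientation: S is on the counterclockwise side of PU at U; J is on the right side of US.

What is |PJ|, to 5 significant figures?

94.320

P is at the origin; PU runs at 8.8° with length 53.9, so U = 53.9·(cos 8.8°, sin 8.8°) = (53.266, 8.2459). ∠PUS = 134.2°, so US runs at 8.8° + (180° − 134.2°) = 54.600° from the x-axis; with |US| = 32.4, S = U + 32.4·(cos 54.600°, sin 54.600°) = (72.034, 34.656). US is perpendicular to SJ; with |SJ| = 24.6 on the right of US, J = S + 24.6·(0.81513, -0.57928) = (92.086, 20.406). Then |PJ| = |J − P| = 94.320.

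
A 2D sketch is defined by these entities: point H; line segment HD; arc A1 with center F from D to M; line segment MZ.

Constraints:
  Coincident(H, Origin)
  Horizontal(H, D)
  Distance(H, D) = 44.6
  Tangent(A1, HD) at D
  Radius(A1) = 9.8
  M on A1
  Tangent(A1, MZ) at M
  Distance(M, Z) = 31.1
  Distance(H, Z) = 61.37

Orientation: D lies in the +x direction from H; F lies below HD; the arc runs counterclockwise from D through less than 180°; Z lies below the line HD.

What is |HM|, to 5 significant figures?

37.443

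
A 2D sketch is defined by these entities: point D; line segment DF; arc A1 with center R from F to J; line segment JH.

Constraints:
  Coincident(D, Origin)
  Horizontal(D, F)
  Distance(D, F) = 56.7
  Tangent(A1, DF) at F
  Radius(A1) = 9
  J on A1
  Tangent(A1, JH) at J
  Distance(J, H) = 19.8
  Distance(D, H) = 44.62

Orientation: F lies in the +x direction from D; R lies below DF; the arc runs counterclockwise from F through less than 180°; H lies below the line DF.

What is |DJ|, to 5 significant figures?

49.110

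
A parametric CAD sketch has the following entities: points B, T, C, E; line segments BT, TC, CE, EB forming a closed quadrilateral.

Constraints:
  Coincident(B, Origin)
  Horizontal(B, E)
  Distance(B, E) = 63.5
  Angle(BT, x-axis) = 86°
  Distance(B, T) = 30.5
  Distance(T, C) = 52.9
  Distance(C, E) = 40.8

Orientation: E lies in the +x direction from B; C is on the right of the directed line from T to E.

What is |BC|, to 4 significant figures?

31.09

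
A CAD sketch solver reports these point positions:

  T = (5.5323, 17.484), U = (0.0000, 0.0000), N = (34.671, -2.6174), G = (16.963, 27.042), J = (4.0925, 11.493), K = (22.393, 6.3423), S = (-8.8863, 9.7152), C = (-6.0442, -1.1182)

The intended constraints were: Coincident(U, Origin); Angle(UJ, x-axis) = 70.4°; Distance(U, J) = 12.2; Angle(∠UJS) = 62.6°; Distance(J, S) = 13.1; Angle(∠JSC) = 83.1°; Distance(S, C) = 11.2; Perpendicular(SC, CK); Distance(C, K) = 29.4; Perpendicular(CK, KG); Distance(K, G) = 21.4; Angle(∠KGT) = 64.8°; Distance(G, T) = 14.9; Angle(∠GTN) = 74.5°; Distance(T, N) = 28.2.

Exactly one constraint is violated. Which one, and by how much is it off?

Distance(T, N) = 28.2 — off by 7.20.

U = (0.00, 0.00) ✓; UJ at 70.40° ✓; |UJ| = 12.20 ✓; ∠UJS = 62.60° ✓; |JS| = 13.10 ✓; ∠JSC = 83.10° ✓; |SC| = 11.20 ✓; ∠(SC, CK) = 90.00° ✓; |CK| = 29.40 ✓; ∠(CK, KG) = 90.00° ✓; |KG| = 21.40 ✓; ∠KGT = 64.80° ✓; |GT| = 14.90 ✓; ∠GTN = 74.50° ✓; |TN| = 35.40 ✗.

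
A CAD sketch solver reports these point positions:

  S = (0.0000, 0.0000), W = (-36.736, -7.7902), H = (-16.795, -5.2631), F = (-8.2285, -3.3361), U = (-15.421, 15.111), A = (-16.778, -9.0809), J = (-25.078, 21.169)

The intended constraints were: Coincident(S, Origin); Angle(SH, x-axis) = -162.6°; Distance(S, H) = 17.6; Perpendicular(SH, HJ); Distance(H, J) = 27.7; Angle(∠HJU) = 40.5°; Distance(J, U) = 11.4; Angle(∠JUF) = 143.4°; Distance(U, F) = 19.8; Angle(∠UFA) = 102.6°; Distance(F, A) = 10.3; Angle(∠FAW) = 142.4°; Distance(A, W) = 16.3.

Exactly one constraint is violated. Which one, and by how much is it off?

Distance(A, W) = 16.3 — off by 3.70.

S = (0.00, 0.00) ✓; SH at -162.6° ✓; |SH| = 17.60 ✓; ∠(SH, HJ) = 90.00° ✓; |HJ| = 27.70 ✓; ∠HJU = 40.50° ✓; |JU| = 11.40 ✓; ∠JUF = 143.4° ✓; |UF| = 19.80 ✓; ∠UFA = 102.6° ✓; |FA| = 10.30 ✓; ∠FAW = 142.4° ✓; |AW| = 20.00 ✗.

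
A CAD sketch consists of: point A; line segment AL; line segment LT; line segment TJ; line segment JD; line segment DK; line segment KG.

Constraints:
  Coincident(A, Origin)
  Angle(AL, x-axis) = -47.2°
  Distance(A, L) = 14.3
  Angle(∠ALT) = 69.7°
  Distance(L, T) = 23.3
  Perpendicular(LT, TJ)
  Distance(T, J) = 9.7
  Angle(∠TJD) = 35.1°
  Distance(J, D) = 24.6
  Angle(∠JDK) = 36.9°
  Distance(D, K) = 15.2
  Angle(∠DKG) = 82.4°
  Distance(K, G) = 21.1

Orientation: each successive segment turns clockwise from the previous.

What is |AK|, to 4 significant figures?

26.72

A is at the origin; AL runs at -47.2° with length 14.3, so L = (9.716, -10.49). ∠ALT = 69.7° gives LT at -157.5° from the x-axis; with |LT| = 23.3, T = (-11.81, -19.41). LT is perpendicular to TJ, so TJ runs at 112.5°; with |TJ| = 9.7, J = (-15.52, -10.45). ∠TJD = 35.1° gives JD at -32.40° from the x-axis; with |JD| = 24.6, D = (5.248, -23.63). ∠JDK = 36.9° gives DK at -175.5° from the x-axis; with |DK| = 15.2, K = (-9.905, -24.82). Then |AK| = |K − A| = 26.72.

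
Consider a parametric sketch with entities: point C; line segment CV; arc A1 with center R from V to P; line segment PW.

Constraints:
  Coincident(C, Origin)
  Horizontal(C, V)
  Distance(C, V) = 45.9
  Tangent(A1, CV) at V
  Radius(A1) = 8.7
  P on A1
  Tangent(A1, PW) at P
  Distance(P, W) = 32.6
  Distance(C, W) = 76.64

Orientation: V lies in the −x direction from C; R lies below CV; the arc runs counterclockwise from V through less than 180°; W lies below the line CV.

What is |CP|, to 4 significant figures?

53.75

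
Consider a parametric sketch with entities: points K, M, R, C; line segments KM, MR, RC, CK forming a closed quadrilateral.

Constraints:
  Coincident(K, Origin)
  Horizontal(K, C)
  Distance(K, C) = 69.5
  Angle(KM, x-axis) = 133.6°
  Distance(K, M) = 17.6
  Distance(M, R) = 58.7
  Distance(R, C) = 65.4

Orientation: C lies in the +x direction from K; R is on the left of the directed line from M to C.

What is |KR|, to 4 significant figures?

61.09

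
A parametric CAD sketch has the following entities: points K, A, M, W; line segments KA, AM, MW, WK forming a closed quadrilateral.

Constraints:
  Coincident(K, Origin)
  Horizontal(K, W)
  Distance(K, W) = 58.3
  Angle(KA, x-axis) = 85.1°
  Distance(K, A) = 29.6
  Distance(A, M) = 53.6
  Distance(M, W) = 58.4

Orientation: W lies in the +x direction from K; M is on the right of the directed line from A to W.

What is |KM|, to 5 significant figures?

24.578

K is at the origin; KW is horizontal with |KW| = 58.3 and W in +x, so W = (58.3, 0). KA runs at 85.1° with |KA| = 29.6, so A = (2.5283, 29.492). M is determined by |AM| = 53.6 and |MW| = 58.4 together: it lies at the intersection of circle(A, 53.6) and circle(W, 58.4). With |AW| = 63.089, the foot of the radical line on AW is 27.284 from A and the perpendicular offset is √(53.6² − 27.284²) = 46.136. Taking the right-of-AW solution: M = (5.0808, -24.047).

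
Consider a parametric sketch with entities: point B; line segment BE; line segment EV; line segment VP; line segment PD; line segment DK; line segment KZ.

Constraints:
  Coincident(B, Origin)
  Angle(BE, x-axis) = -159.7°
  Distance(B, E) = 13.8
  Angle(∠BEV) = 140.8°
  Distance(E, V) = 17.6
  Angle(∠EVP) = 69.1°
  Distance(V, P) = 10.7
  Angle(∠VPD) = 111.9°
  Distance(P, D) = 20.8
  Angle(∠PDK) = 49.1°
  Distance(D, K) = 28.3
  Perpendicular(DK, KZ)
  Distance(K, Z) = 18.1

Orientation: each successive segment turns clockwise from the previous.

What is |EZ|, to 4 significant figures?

25.03

B is at the origin; BE runs at -159.7° with length 13.8, so E = (-12.94, -4.788). ∠BEV = 140.8° gives EV at 161.1° from the x-axis; with |EV| = 17.6, V = (-29.59, 0.9132). ∠EVP = 69.1° gives VP at 50.20° from the x-axis; with |VP| = 10.7, P = (-22.74, 9.134). ∠VPD = 111.9° gives PD at -17.90° from the x-axis; with |PD| = 20.8, D = (-2.952, 2.741). ∠PDK = 49.1° gives DK at -148.8° from the x-axis; with |DK| = 28.3, K = (-27.16, -11.92). DK is perpendicular to KZ, so KZ runs at 121.2°; with |KZ| = 18.1, Z = (-36.53, 3.563). Then |EZ| = |Z − E| = 25.03.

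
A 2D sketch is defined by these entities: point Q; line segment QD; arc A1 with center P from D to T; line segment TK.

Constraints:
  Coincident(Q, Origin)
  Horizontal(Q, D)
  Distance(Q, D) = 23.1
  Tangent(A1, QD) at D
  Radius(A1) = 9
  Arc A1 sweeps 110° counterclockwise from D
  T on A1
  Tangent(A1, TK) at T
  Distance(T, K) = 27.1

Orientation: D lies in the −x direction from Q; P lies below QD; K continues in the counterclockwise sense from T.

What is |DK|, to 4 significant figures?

37.55

Q is at the origin; Q and D share the same y with |QD| = 23.1 and D on the −x side, so D = (-23.10, 0.000). A1 meets QD tangentially, so PD is at right angles to QD, so P = D + (0, -9) = (-23.10, -9.000). On A1, D sits at bearing 90° from P; a 110° counterclockwise sweep puts T at bearing 200°, so T = P + 9.0·(cos 200°, sin 200°) = (-31.56, -12.08). The tangent condition forces PT to be normal to TK, so TK runs along (−sin 200°, cos 200°); with |TK| = 27.1, K = (-22.29, -37.54). Then |DK| = |K − D| = 37.55.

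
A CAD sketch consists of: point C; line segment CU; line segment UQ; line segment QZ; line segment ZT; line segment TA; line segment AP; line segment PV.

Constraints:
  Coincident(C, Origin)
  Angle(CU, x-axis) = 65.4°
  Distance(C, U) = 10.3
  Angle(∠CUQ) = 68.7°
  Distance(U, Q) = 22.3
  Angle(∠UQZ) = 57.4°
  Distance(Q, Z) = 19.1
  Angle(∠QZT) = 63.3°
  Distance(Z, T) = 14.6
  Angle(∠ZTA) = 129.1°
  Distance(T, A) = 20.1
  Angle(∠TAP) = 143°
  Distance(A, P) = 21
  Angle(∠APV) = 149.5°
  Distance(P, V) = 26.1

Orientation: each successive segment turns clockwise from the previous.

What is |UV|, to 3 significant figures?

61.8

C is at the origin; CU runs at 65.4° with length 10.3, so U = (4.29, 9.37). ∠CUQ = 68.7° gives UQ at -45.9° from the x-axis; with |UQ| = 22.3, Q = (19.8, -6.65). ∠UQZ = 57.4° gives QZ at -168° from the x-axis; with |QZ| = 19.1, Z = (1.09, -10.5). ∠QZT = 63.3° gives ZT at 74.8° from the x-axis; with |ZT| = 14.6, T = (4.92, 3.63). ∠ZTA = 129.1° gives TA at 23.9° from the x-axis; with |TA| = 20.1, A = (23.3, 11.8). ∠TAP = 143.0° gives AP at -13.1° from the x-axis; with |AP| = 21.0, P = (43.7, 7.02). ∠APV = 149.5° gives PV at -43.6° from the x-axis; with |PV| = 26.1, V = (62.6, -11.0). Then |UV| = |V − U| = 61.8.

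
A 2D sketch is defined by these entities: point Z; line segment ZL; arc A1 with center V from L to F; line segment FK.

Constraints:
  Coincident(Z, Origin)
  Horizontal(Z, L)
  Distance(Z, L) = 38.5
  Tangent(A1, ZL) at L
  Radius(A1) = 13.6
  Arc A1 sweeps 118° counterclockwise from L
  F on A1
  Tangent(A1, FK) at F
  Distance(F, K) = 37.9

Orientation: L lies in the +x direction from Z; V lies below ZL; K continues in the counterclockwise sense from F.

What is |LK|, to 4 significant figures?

53.76

On A1, L sits at bearing 90° from V; a 118° counterclockwise sweep puts F at bearing 208°, so F = V + 13.6·(cos 208°, sin 208°) = (26.49, -19.98). Since A1 is tangent to FK there, VF ⟂ FK, so FK runs along (−sin 208°, cos 208°); with |FK| = 37.9, K = (44.28, -53.45). Then |LK| = |K − L| = 53.76.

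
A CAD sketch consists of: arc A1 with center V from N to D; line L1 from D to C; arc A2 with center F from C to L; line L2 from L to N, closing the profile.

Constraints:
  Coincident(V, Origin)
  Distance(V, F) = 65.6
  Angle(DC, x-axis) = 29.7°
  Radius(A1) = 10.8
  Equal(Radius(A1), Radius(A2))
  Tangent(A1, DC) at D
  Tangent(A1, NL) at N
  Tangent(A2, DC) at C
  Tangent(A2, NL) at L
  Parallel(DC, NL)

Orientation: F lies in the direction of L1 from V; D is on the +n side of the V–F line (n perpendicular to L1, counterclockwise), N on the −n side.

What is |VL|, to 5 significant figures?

66.483

The slot axis is L1's direction at 29.7°, so u = (cos 29.7°, sin 29.7°) = (0.86863, 0.49546) and n = (−sin 29.7°, cos 29.7°) = (-0.49546, 0.86863). V is at the origin and F lies 65.6 along u from V, so F = 65.6·u = (56.982, 32.502). Tangency of A1 to both parallel lines with radius 10.8 puts D and N at V ± 10.8·n: D = (-5.3510, 9.3812), N = (5.3510, -9.3812). Equal radii place C and L the same way about F: C = F + 10.8·n = (51.631, 41.883), L = F − 10.8·n = (62.333, 23.121). Then |VL| = |L − V| = 66.483.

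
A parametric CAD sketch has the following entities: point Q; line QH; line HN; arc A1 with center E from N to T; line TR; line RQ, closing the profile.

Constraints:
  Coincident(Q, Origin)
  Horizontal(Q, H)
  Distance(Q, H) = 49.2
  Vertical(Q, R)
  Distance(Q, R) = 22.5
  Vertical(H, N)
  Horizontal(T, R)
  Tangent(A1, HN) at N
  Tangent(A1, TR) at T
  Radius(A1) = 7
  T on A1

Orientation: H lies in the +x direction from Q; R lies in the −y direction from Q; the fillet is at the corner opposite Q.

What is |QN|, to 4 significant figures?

51.58

Q is at the origin; Q and H share the same y with |QH| = 49.2 and H on the +x side, so H = (49.20, 0.000). Q and R share the same x with |QR| = 22.5 and R on the −y side, so R = (0.000, -22.50). The virtual corner opposite Q is at (49.20, -22.50). The tangent condition forces EN to be normal to HN and since A1 is tangent to TR there, ET ⟂ TR, with radius 7.0, so the center E sits 7.0 in from both sides at E = (42.20, -15.50). That places the tangent points at N = (49.20, -15.50) on HN and T = (42.20, -22.50) on TR. Then |QN| = |N − Q| = 51.58.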